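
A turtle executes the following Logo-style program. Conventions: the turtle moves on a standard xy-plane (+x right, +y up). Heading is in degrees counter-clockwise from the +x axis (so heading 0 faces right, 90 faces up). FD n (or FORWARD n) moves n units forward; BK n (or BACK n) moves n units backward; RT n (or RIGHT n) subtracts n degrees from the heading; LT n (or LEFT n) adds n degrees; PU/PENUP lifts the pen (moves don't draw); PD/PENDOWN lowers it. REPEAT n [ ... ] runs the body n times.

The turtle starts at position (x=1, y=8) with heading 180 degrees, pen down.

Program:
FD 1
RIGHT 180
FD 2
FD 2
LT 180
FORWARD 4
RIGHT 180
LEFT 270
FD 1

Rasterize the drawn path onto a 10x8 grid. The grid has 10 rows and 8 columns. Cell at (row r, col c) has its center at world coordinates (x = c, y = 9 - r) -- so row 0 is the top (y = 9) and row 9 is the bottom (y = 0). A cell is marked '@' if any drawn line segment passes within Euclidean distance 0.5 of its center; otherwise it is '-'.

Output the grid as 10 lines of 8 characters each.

Answer: --------
@@@@@---
@-------
--------
--------
--------
--------
--------
--------
--------

Derivation:
Segment 0: (1,8) -> (0,8)
Segment 1: (0,8) -> (2,8)
Segment 2: (2,8) -> (4,8)
Segment 3: (4,8) -> (0,8)
Segment 4: (0,8) -> (-0,7)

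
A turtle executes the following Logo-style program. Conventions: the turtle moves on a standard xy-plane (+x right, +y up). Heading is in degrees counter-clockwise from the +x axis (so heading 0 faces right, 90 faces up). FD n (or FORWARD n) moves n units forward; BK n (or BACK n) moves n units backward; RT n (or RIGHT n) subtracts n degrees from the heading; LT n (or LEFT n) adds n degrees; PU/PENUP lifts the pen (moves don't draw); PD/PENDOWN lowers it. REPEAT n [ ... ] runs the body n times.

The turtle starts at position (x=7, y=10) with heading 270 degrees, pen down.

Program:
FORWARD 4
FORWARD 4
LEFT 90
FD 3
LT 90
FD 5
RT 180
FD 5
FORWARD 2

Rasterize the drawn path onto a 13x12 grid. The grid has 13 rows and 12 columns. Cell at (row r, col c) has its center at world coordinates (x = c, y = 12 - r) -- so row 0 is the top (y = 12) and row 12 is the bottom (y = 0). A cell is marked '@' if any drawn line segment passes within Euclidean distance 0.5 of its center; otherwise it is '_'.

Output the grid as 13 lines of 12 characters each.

Segment 0: (7,10) -> (7,6)
Segment 1: (7,6) -> (7,2)
Segment 2: (7,2) -> (10,2)
Segment 3: (10,2) -> (10,7)
Segment 4: (10,7) -> (10,2)
Segment 5: (10,2) -> (10,-0)

Answer: ____________
____________
_______@____
_______@____
_______@____
_______@__@_
_______@__@_
_______@__@_
_______@__@_
_______@__@_
_______@@@@_
__________@_
__________@_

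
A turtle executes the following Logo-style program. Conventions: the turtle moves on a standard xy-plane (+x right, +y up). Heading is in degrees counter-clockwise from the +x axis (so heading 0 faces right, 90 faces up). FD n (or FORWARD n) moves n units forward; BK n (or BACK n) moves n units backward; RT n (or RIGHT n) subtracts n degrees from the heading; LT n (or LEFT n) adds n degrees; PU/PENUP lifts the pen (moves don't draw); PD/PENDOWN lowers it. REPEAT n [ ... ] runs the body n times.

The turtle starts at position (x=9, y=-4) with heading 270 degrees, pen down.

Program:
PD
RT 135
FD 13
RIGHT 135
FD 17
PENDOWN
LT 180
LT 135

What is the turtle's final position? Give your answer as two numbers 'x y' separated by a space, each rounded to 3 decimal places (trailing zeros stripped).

Answer: 16.808 5.192

Derivation:
Executing turtle program step by step:
Start: pos=(9,-4), heading=270, pen down
PD: pen down
RT 135: heading 270 -> 135
FD 13: (9,-4) -> (-0.192,5.192) [heading=135, draw]
RT 135: heading 135 -> 0
FD 17: (-0.192,5.192) -> (16.808,5.192) [heading=0, draw]
PD: pen down
LT 180: heading 0 -> 180
LT 135: heading 180 -> 315
Final: pos=(16.808,5.192), heading=315, 2 segment(s) drawn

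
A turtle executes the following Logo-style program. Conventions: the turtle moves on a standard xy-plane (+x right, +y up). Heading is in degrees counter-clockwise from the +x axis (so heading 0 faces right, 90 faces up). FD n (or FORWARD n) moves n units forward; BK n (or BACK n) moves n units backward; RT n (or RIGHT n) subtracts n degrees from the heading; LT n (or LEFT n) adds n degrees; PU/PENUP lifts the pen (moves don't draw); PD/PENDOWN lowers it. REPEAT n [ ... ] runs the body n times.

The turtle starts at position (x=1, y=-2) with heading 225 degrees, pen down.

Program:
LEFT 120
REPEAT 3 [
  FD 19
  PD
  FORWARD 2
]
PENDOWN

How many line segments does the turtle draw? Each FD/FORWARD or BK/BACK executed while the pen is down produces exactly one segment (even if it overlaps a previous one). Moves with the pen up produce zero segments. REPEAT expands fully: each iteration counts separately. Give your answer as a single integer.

Answer: 6

Derivation:
Executing turtle program step by step:
Start: pos=(1,-2), heading=225, pen down
LT 120: heading 225 -> 345
REPEAT 3 [
  -- iteration 1/3 --
  FD 19: (1,-2) -> (19.353,-6.918) [heading=345, draw]
  PD: pen down
  FD 2: (19.353,-6.918) -> (21.284,-7.435) [heading=345, draw]
  -- iteration 2/3 --
  FD 19: (21.284,-7.435) -> (39.637,-12.353) [heading=345, draw]
  PD: pen down
  FD 2: (39.637,-12.353) -> (41.569,-12.87) [heading=345, draw]
  -- iteration 3/3 --
  FD 19: (41.569,-12.87) -> (59.921,-17.788) [heading=345, draw]
  PD: pen down
  FD 2: (59.921,-17.788) -> (61.853,-18.306) [heading=345, draw]
]
PD: pen down
Final: pos=(61.853,-18.306), heading=345, 6 segment(s) drawn
Segments drawn: 6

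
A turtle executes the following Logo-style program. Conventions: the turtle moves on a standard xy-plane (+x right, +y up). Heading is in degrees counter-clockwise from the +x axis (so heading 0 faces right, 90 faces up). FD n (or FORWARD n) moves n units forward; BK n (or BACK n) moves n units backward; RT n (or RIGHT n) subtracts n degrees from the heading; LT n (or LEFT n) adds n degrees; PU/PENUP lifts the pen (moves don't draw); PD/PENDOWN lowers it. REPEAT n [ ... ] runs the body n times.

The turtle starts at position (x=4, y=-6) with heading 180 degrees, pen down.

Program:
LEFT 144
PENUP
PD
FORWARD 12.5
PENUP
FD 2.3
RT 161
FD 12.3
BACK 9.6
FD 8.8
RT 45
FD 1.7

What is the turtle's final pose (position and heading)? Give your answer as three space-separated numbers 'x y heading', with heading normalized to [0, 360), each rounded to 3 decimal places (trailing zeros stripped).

Executing turtle program step by step:
Start: pos=(4,-6), heading=180, pen down
LT 144: heading 180 -> 324
PU: pen up
PD: pen down
FD 12.5: (4,-6) -> (14.113,-13.347) [heading=324, draw]
PU: pen up
FD 2.3: (14.113,-13.347) -> (15.973,-14.699) [heading=324, move]
RT 161: heading 324 -> 163
FD 12.3: (15.973,-14.699) -> (4.211,-11.103) [heading=163, move]
BK 9.6: (4.211,-11.103) -> (13.391,-13.91) [heading=163, move]
FD 8.8: (13.391,-13.91) -> (4.976,-11.337) [heading=163, move]
RT 45: heading 163 -> 118
FD 1.7: (4.976,-11.337) -> (4.178,-9.836) [heading=118, move]
Final: pos=(4.178,-9.836), heading=118, 1 segment(s) drawn

Answer: 4.178 -9.836 118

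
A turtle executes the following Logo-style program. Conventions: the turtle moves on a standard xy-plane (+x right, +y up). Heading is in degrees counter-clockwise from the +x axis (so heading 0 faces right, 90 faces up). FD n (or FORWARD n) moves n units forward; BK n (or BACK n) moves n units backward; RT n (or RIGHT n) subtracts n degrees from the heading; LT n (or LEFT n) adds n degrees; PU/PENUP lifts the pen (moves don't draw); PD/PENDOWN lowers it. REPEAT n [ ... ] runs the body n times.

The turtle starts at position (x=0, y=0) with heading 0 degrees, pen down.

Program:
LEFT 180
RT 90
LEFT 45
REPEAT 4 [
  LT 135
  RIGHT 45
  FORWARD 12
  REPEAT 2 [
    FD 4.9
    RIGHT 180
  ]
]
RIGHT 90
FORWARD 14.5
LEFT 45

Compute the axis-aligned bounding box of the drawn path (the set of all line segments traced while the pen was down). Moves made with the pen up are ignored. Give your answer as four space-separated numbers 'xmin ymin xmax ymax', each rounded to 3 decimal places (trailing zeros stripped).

Executing turtle program step by step:
Start: pos=(0,0), heading=0, pen down
LT 180: heading 0 -> 180
RT 90: heading 180 -> 90
LT 45: heading 90 -> 135
REPEAT 4 [
  -- iteration 1/4 --
  LT 135: heading 135 -> 270
  RT 45: heading 270 -> 225
  FD 12: (0,0) -> (-8.485,-8.485) [heading=225, draw]
  REPEAT 2 [
    -- iteration 1/2 --
    FD 4.9: (-8.485,-8.485) -> (-11.95,-11.95) [heading=225, draw]
    RT 180: heading 225 -> 45
    -- iteration 2/2 --
    FD 4.9: (-11.95,-11.95) -> (-8.485,-8.485) [heading=45, draw]
    RT 180: heading 45 -> 225
  ]
  -- iteration 2/4 --
  LT 135: heading 225 -> 0
  RT 45: heading 0 -> 315
  FD 12: (-8.485,-8.485) -> (0,-16.971) [heading=315, draw]
  REPEAT 2 [
    -- iteration 1/2 --
    FD 4.9: (0,-16.971) -> (3.465,-20.435) [heading=315, draw]
    RT 180: heading 315 -> 135
    -- iteration 2/2 --
    FD 4.9: (3.465,-20.435) -> (0,-16.971) [heading=135, draw]
    RT 180: heading 135 -> 315
  ]
  -- iteration 3/4 --
  LT 135: heading 315 -> 90
  RT 45: heading 90 -> 45
  FD 12: (0,-16.971) -> (8.485,-8.485) [heading=45, draw]
  REPEAT 2 [
    -- iteration 1/2 --
    FD 4.9: (8.485,-8.485) -> (11.95,-5.02) [heading=45, draw]
    RT 180: heading 45 -> 225
    -- iteration 2/2 --
    FD 4.9: (11.95,-5.02) -> (8.485,-8.485) [heading=225, draw]
    RT 180: heading 225 -> 45
  ]
  -- iteration 4/4 --
  LT 135: heading 45 -> 180
  RT 45: heading 180 -> 135
  FD 12: (8.485,-8.485) -> (0,0) [heading=135, draw]
  REPEAT 2 [
    -- iteration 1/2 --
    FD 4.9: (0,0) -> (-3.465,3.465) [heading=135, draw]
    RT 180: heading 135 -> 315
    -- iteration 2/2 --
    FD 4.9: (-3.465,3.465) -> (0,0) [heading=315, draw]
    RT 180: heading 315 -> 135
  ]
]
RT 90: heading 135 -> 45
FD 14.5: (0,0) -> (10.253,10.253) [heading=45, draw]
LT 45: heading 45 -> 90
Final: pos=(10.253,10.253), heading=90, 13 segment(s) drawn

Segment endpoints: x in {-11.95, -8.485, -3.465, 0, 0, 0, 3.465, 8.485, 8.485, 10.253, 11.95}, y in {-20.435, -16.971, -11.95, -8.485, -8.485, -8.485, -5.02, 0, 0, 0, 3.465, 10.253}
xmin=-11.95, ymin=-20.435, xmax=11.95, ymax=10.253

Answer: -11.95 -20.435 11.95 10.253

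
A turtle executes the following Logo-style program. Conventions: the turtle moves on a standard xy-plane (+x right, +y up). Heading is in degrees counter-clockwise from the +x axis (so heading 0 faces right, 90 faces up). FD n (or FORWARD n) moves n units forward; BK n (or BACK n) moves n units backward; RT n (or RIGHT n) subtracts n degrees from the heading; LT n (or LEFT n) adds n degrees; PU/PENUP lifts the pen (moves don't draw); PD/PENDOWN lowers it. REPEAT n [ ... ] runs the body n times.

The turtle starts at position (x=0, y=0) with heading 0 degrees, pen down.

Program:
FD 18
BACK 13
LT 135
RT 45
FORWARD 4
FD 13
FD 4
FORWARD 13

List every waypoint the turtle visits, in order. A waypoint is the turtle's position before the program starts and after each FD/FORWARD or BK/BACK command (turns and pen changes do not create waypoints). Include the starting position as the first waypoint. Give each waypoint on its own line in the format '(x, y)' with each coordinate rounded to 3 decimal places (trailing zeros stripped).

Executing turtle program step by step:
Start: pos=(0,0), heading=0, pen down
FD 18: (0,0) -> (18,0) [heading=0, draw]
BK 13: (18,0) -> (5,0) [heading=0, draw]
LT 135: heading 0 -> 135
RT 45: heading 135 -> 90
FD 4: (5,0) -> (5,4) [heading=90, draw]
FD 13: (5,4) -> (5,17) [heading=90, draw]
FD 4: (5,17) -> (5,21) [heading=90, draw]
FD 13: (5,21) -> (5,34) [heading=90, draw]
Final: pos=(5,34), heading=90, 6 segment(s) drawn
Waypoints (7 total):
(0, 0)
(18, 0)
(5, 0)
(5, 4)
(5, 17)
(5, 21)
(5, 34)

Answer: (0, 0)
(18, 0)
(5, 0)
(5, 4)
(5, 17)
(5, 21)
(5, 34)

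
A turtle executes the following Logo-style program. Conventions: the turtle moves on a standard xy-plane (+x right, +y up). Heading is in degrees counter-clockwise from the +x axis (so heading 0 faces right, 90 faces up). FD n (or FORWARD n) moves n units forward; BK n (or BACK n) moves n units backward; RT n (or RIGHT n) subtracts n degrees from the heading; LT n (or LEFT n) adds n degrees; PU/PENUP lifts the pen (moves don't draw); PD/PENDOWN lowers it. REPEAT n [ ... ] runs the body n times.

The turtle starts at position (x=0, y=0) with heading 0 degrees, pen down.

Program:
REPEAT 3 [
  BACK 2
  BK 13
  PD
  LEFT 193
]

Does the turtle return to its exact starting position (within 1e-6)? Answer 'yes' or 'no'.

Answer: no

Derivation:
Executing turtle program step by step:
Start: pos=(0,0), heading=0, pen down
REPEAT 3 [
  -- iteration 1/3 --
  BK 2: (0,0) -> (-2,0) [heading=0, draw]
  BK 13: (-2,0) -> (-15,0) [heading=0, draw]
  PD: pen down
  LT 193: heading 0 -> 193
  -- iteration 2/3 --
  BK 2: (-15,0) -> (-13.051,0.45) [heading=193, draw]
  BK 13: (-13.051,0.45) -> (-0.384,3.374) [heading=193, draw]
  PD: pen down
  LT 193: heading 193 -> 26
  -- iteration 3/3 --
  BK 2: (-0.384,3.374) -> (-2.182,2.498) [heading=26, draw]
  BK 13: (-2.182,2.498) -> (-13.866,-3.201) [heading=26, draw]
  PD: pen down
  LT 193: heading 26 -> 219
]
Final: pos=(-13.866,-3.201), heading=219, 6 segment(s) drawn

Start position: (0, 0)
Final position: (-13.866, -3.201)
Distance = 14.231; >= 1e-6 -> NOT closed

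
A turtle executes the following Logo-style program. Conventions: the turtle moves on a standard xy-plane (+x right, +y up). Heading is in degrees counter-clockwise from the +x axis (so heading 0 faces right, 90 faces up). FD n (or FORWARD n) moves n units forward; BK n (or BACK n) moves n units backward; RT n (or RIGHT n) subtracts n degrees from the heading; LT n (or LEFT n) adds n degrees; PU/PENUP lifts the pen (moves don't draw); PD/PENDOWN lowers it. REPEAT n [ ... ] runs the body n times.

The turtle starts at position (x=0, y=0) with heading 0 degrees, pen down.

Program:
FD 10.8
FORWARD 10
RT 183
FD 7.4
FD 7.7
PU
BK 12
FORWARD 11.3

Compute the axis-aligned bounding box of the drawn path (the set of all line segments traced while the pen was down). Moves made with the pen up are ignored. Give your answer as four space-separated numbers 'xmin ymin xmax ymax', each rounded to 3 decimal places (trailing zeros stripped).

Executing turtle program step by step:
Start: pos=(0,0), heading=0, pen down
FD 10.8: (0,0) -> (10.8,0) [heading=0, draw]
FD 10: (10.8,0) -> (20.8,0) [heading=0, draw]
RT 183: heading 0 -> 177
FD 7.4: (20.8,0) -> (13.41,0.387) [heading=177, draw]
FD 7.7: (13.41,0.387) -> (5.721,0.79) [heading=177, draw]
PU: pen up
BK 12: (5.721,0.79) -> (17.704,0.162) [heading=177, move]
FD 11.3: (17.704,0.162) -> (6.42,0.754) [heading=177, move]
Final: pos=(6.42,0.754), heading=177, 4 segment(s) drawn

Segment endpoints: x in {0, 5.721, 10.8, 13.41, 20.8}, y in {0, 0.387, 0.79}
xmin=0, ymin=0, xmax=20.8, ymax=0.79

Answer: 0 0 20.8 0.79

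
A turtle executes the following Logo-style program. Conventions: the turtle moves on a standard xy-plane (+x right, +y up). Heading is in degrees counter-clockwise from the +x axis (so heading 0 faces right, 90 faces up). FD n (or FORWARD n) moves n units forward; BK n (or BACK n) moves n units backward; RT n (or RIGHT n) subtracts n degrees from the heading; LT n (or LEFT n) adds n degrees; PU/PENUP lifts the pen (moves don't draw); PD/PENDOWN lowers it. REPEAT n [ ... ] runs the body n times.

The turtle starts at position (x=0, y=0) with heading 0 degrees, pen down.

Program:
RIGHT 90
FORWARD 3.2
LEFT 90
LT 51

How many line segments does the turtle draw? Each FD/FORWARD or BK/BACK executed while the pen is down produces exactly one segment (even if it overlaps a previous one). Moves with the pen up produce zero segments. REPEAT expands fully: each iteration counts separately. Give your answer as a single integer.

Executing turtle program step by step:
Start: pos=(0,0), heading=0, pen down
RT 90: heading 0 -> 270
FD 3.2: (0,0) -> (0,-3.2) [heading=270, draw]
LT 90: heading 270 -> 0
LT 51: heading 0 -> 51
Final: pos=(0,-3.2), heading=51, 1 segment(s) drawn
Segments drawn: 1

Answer: 1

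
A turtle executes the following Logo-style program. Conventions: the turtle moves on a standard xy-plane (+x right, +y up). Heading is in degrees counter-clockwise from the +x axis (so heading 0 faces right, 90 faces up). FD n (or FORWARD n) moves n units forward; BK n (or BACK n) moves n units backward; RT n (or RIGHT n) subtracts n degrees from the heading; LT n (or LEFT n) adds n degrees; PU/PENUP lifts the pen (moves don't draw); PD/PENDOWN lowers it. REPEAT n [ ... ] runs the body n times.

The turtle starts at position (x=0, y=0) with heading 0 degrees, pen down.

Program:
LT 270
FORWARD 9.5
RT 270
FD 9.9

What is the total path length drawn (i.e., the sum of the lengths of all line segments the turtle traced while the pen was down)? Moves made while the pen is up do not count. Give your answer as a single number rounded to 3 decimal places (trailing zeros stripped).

Executing turtle program step by step:
Start: pos=(0,0), heading=0, pen down
LT 270: heading 0 -> 270
FD 9.5: (0,0) -> (0,-9.5) [heading=270, draw]
RT 270: heading 270 -> 0
FD 9.9: (0,-9.5) -> (9.9,-9.5) [heading=0, draw]
Final: pos=(9.9,-9.5), heading=0, 2 segment(s) drawn

Segment lengths:
  seg 1: (0,0) -> (0,-9.5), length = 9.5
  seg 2: (0,-9.5) -> (9.9,-9.5), length = 9.9
Total = 19.4

Answer: 19.4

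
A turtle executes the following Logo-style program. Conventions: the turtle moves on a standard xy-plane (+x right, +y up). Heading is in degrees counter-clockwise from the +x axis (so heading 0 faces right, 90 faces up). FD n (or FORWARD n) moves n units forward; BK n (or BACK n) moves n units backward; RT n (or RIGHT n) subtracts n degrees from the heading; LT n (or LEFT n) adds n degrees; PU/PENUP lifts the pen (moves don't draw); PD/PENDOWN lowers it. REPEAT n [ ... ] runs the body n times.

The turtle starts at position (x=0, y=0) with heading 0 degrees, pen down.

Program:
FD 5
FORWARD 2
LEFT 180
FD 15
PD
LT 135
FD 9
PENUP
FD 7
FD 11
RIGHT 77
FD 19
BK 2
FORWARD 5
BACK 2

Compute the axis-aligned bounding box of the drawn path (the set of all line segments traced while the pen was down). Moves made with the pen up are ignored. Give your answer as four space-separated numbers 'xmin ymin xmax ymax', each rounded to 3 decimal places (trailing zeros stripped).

Executing turtle program step by step:
Start: pos=(0,0), heading=0, pen down
FD 5: (0,0) -> (5,0) [heading=0, draw]
FD 2: (5,0) -> (7,0) [heading=0, draw]
LT 180: heading 0 -> 180
FD 15: (7,0) -> (-8,0) [heading=180, draw]
PD: pen down
LT 135: heading 180 -> 315
FD 9: (-8,0) -> (-1.636,-6.364) [heading=315, draw]
PU: pen up
FD 7: (-1.636,-6.364) -> (3.314,-11.314) [heading=315, move]
FD 11: (3.314,-11.314) -> (11.092,-19.092) [heading=315, move]
RT 77: heading 315 -> 238
FD 19: (11.092,-19.092) -> (1.023,-35.205) [heading=238, move]
BK 2: (1.023,-35.205) -> (2.083,-33.509) [heading=238, move]
FD 5: (2.083,-33.509) -> (-0.566,-37.749) [heading=238, move]
BK 2: (-0.566,-37.749) -> (0.493,-36.053) [heading=238, move]
Final: pos=(0.493,-36.053), heading=238, 4 segment(s) drawn

Segment endpoints: x in {-8, -1.636, 0, 5, 7}, y in {-6.364, 0, 0}
xmin=-8, ymin=-6.364, xmax=7, ymax=0

Answer: -8 -6.364 7 0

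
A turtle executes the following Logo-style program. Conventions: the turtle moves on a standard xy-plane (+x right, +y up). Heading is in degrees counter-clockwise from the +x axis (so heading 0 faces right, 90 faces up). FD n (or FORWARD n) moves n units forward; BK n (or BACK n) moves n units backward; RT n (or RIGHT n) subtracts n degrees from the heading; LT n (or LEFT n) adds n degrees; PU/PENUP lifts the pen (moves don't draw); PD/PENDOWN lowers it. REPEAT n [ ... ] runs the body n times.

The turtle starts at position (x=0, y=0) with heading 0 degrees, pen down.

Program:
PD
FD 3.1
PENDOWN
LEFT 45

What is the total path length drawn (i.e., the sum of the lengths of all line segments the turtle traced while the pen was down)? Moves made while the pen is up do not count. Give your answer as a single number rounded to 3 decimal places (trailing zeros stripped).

Answer: 3.1

Derivation:
Executing turtle program step by step:
Start: pos=(0,0), heading=0, pen down
PD: pen down
FD 3.1: (0,0) -> (3.1,0) [heading=0, draw]
PD: pen down
LT 45: heading 0 -> 45
Final: pos=(3.1,0), heading=45, 1 segment(s) drawn

Segment lengths:
  seg 1: (0,0) -> (3.1,0), length = 3.1
Total = 3.1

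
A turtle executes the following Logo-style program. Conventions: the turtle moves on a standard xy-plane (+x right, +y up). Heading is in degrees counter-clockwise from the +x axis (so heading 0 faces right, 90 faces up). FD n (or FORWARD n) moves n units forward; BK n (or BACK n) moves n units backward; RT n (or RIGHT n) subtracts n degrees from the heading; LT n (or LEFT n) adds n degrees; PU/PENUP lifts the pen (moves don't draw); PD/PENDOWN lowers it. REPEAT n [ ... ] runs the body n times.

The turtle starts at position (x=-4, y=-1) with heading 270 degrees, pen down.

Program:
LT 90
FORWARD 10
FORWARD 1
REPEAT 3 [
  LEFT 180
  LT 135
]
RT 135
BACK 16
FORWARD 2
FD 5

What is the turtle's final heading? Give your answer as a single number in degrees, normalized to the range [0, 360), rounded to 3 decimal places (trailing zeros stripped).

Answer: 90

Derivation:
Executing turtle program step by step:
Start: pos=(-4,-1), heading=270, pen down
LT 90: heading 270 -> 0
FD 10: (-4,-1) -> (6,-1) [heading=0, draw]
FD 1: (6,-1) -> (7,-1) [heading=0, draw]
REPEAT 3 [
  -- iteration 1/3 --
  LT 180: heading 0 -> 180
  LT 135: heading 180 -> 315
  -- iteration 2/3 --
  LT 180: heading 315 -> 135
  LT 135: heading 135 -> 270
  -- iteration 3/3 --
  LT 180: heading 270 -> 90
  LT 135: heading 90 -> 225
]
RT 135: heading 225 -> 90
BK 16: (7,-1) -> (7,-17) [heading=90, draw]
FD 2: (7,-17) -> (7,-15) [heading=90, draw]
FD 5: (7,-15) -> (7,-10) [heading=90, draw]
Final: pos=(7,-10), heading=90, 5 segment(s) drawn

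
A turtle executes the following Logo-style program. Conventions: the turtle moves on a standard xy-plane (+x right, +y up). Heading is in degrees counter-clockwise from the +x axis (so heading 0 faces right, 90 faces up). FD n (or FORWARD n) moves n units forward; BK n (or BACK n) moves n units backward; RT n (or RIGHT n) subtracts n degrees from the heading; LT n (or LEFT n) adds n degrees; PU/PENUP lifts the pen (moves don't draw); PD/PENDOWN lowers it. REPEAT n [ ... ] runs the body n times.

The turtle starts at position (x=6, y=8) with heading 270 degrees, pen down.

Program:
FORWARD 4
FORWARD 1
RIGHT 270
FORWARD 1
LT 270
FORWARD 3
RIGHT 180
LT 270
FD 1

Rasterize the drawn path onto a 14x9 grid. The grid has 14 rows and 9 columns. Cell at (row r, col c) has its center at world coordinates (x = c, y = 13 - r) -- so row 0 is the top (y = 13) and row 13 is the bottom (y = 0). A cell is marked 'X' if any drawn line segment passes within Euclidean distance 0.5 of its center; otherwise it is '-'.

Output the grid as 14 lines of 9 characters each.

Segment 0: (6,8) -> (6,4)
Segment 1: (6,4) -> (6,3)
Segment 2: (6,3) -> (7,3)
Segment 3: (7,3) -> (7,0)
Segment 4: (7,0) -> (8,-0)

Answer: ---------
---------
---------
---------
---------
------X--
------X--
------X--
------X--
------X--
------XX-
-------X-
-------X-
-------XX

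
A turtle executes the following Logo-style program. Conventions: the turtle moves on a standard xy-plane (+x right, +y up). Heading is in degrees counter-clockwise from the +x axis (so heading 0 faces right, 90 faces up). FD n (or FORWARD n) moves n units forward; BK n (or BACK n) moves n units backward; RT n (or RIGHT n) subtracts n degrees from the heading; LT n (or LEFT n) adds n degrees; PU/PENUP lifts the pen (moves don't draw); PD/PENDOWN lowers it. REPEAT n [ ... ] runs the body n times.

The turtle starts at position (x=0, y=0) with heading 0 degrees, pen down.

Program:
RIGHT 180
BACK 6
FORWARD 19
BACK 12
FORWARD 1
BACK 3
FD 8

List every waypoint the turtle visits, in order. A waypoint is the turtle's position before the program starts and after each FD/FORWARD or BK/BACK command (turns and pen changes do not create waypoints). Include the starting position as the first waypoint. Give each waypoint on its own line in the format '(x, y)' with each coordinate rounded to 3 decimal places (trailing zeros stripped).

Executing turtle program step by step:
Start: pos=(0,0), heading=0, pen down
RT 180: heading 0 -> 180
BK 6: (0,0) -> (6,0) [heading=180, draw]
FD 19: (6,0) -> (-13,0) [heading=180, draw]
BK 12: (-13,0) -> (-1,0) [heading=180, draw]
FD 1: (-1,0) -> (-2,0) [heading=180, draw]
BK 3: (-2,0) -> (1,0) [heading=180, draw]
FD 8: (1,0) -> (-7,0) [heading=180, draw]
Final: pos=(-7,0), heading=180, 6 segment(s) drawn
Waypoints (7 total):
(0, 0)
(6, 0)
(-13, 0)
(-1, 0)
(-2, 0)
(1, 0)
(-7, 0)

Answer: (0, 0)
(6, 0)
(-13, 0)
(-1, 0)
(-2, 0)
(1, 0)
(-7, 0)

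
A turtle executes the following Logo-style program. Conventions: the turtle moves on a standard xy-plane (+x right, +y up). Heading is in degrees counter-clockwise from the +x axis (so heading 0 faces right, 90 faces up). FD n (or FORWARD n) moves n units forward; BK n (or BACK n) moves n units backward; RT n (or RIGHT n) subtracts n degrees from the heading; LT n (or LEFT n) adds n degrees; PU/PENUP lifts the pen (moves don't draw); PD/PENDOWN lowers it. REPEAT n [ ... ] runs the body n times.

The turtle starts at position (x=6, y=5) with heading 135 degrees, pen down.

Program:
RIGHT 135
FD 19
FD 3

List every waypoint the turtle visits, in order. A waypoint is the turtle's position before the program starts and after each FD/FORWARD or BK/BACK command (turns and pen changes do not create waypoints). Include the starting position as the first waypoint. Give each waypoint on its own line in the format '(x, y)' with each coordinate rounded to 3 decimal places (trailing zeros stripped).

Answer: (6, 5)
(25, 5)
(28, 5)

Derivation:
Executing turtle program step by step:
Start: pos=(6,5), heading=135, pen down
RT 135: heading 135 -> 0
FD 19: (6,5) -> (25,5) [heading=0, draw]
FD 3: (25,5) -> (28,5) [heading=0, draw]
Final: pos=(28,5), heading=0, 2 segment(s) drawn
Waypoints (3 total):
(6, 5)
(25, 5)
(28, 5)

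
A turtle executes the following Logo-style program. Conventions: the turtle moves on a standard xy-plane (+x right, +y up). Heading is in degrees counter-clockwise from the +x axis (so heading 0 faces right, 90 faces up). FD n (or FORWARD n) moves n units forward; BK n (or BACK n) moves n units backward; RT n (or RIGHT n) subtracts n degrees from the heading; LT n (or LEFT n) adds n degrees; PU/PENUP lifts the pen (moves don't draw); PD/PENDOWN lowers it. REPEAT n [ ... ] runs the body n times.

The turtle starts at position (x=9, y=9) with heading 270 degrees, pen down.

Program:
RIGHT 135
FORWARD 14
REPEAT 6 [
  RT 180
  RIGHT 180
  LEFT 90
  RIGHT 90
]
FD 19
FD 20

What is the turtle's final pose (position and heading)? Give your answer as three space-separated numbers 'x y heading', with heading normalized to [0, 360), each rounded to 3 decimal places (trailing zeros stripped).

Executing turtle program step by step:
Start: pos=(9,9), heading=270, pen down
RT 135: heading 270 -> 135
FD 14: (9,9) -> (-0.899,18.899) [heading=135, draw]
REPEAT 6 [
  -- iteration 1/6 --
  RT 180: heading 135 -> 315
  RT 180: heading 315 -> 135
  LT 90: heading 135 -> 225
  RT 90: heading 225 -> 135
  -- iteration 2/6 --
  RT 180: heading 135 -> 315
  RT 180: heading 315 -> 135
  LT 90: heading 135 -> 225
  RT 90: heading 225 -> 135
  -- iteration 3/6 --
  RT 180: heading 135 -> 315
  RT 180: heading 315 -> 135
  LT 90: heading 135 -> 225
  RT 90: heading 225 -> 135
  -- iteration 4/6 --
  RT 180: heading 135 -> 315
  RT 180: heading 315 -> 135
  LT 90: heading 135 -> 225
  RT 90: heading 225 -> 135
  -- iteration 5/6 --
  RT 180: heading 135 -> 315
  RT 180: heading 315 -> 135
  LT 90: heading 135 -> 225
  RT 90: heading 225 -> 135
  -- iteration 6/6 --
  RT 180: heading 135 -> 315
  RT 180: heading 315 -> 135
  LT 90: heading 135 -> 225
  RT 90: heading 225 -> 135
]
FD 19: (-0.899,18.899) -> (-14.335,32.335) [heading=135, draw]
FD 20: (-14.335,32.335) -> (-28.477,46.477) [heading=135, draw]
Final: pos=(-28.477,46.477), heading=135, 3 segment(s) drawn

Answer: -28.477 46.477 135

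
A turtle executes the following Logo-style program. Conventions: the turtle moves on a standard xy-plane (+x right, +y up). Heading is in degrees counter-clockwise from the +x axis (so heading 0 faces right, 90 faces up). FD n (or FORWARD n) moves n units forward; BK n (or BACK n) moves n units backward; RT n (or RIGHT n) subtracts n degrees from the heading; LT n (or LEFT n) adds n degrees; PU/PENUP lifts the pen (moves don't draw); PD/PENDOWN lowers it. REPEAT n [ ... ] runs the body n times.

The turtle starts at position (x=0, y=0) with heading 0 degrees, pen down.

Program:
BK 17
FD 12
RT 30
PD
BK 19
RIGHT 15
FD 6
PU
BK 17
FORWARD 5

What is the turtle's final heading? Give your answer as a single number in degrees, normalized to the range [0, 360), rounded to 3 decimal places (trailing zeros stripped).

Answer: 315

Derivation:
Executing turtle program step by step:
Start: pos=(0,0), heading=0, pen down
BK 17: (0,0) -> (-17,0) [heading=0, draw]
FD 12: (-17,0) -> (-5,0) [heading=0, draw]
RT 30: heading 0 -> 330
PD: pen down
BK 19: (-5,0) -> (-21.454,9.5) [heading=330, draw]
RT 15: heading 330 -> 315
FD 6: (-21.454,9.5) -> (-17.212,5.257) [heading=315, draw]
PU: pen up
BK 17: (-17.212,5.257) -> (-29.233,17.278) [heading=315, move]
FD 5: (-29.233,17.278) -> (-25.697,13.743) [heading=315, move]
Final: pos=(-25.697,13.743), heading=315, 4 segment(s) drawn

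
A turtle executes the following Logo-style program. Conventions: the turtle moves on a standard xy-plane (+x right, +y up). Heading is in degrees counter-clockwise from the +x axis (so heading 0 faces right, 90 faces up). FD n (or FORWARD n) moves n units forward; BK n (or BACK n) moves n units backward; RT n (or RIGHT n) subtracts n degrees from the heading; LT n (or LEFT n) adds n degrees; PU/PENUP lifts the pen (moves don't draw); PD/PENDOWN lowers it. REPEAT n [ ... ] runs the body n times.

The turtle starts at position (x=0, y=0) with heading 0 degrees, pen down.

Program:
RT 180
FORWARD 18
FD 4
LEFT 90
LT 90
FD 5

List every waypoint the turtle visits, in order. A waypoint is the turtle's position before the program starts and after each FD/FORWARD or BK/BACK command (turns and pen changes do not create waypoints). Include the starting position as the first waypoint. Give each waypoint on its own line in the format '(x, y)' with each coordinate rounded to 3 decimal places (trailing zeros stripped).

Executing turtle program step by step:
Start: pos=(0,0), heading=0, pen down
RT 180: heading 0 -> 180
FD 18: (0,0) -> (-18,0) [heading=180, draw]
FD 4: (-18,0) -> (-22,0) [heading=180, draw]
LT 90: heading 180 -> 270
LT 90: heading 270 -> 0
FD 5: (-22,0) -> (-17,0) [heading=0, draw]
Final: pos=(-17,0), heading=0, 3 segment(s) drawn
Waypoints (4 total):
(0, 0)
(-18, 0)
(-22, 0)
(-17, 0)

Answer: (0, 0)
(-18, 0)
(-22, 0)
(-17, 0)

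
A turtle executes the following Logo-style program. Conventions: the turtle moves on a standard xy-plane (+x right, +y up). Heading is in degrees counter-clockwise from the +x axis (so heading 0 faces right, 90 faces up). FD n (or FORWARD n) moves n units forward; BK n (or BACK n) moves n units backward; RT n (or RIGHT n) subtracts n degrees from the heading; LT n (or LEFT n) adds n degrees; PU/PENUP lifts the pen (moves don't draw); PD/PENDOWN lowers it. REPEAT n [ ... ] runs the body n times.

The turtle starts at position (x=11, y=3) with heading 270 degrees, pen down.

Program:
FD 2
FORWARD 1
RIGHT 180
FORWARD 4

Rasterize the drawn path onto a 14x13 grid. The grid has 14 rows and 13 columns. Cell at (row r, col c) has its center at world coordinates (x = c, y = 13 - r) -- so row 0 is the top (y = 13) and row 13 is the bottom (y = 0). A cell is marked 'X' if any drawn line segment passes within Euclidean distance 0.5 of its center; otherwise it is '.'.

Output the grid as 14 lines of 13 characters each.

Answer: .............
.............
.............
.............
.............
.............
.............
.............
.............
...........X.
...........X.
...........X.
...........X.
...........X.

Derivation:
Segment 0: (11,3) -> (11,1)
Segment 1: (11,1) -> (11,0)
Segment 2: (11,0) -> (11,4)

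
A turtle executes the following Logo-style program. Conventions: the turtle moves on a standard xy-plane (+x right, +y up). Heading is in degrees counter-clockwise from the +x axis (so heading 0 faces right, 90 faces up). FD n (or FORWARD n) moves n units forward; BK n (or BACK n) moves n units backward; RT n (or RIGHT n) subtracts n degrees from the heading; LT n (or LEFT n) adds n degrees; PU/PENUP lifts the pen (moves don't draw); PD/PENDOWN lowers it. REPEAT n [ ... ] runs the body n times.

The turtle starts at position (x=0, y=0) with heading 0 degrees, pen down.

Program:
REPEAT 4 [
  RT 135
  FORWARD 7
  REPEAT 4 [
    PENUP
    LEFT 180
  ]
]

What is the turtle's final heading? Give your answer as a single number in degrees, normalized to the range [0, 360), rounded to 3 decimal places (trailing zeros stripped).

Executing turtle program step by step:
Start: pos=(0,0), heading=0, pen down
REPEAT 4 [
  -- iteration 1/4 --
  RT 135: heading 0 -> 225
  FD 7: (0,0) -> (-4.95,-4.95) [heading=225, draw]
  REPEAT 4 [
    -- iteration 1/4 --
    PU: pen up
    LT 180: heading 225 -> 45
    -- iteration 2/4 --
    PU: pen up
    LT 180: heading 45 -> 225
    -- iteration 3/4 --
    PU: pen up
    LT 180: heading 225 -> 45
    -- iteration 4/4 --
    PU: pen up
    LT 180: heading 45 -> 225
  ]
  -- iteration 2/4 --
  RT 135: heading 225 -> 90
  FD 7: (-4.95,-4.95) -> (-4.95,2.05) [heading=90, move]
  REPEAT 4 [
    -- iteration 1/4 --
    PU: pen up
    LT 180: heading 90 -> 270
    -- iteration 2/4 --
    PU: pen up
    LT 180: heading 270 -> 90
    -- iteration 3/4 --
    PU: pen up
    LT 180: heading 90 -> 270
    -- iteration 4/4 --
    PU: pen up
    LT 180: heading 270 -> 90
  ]
  -- iteration 3/4 --
  RT 135: heading 90 -> 315
  FD 7: (-4.95,2.05) -> (0,-2.899) [heading=315, move]
  REPEAT 4 [
    -- iteration 1/4 --
    PU: pen up
    LT 180: heading 315 -> 135
    -- iteration 2/4 --
    PU: pen up
    LT 180: heading 135 -> 315
    -- iteration 3/4 --
    PU: pen up
    LT 180: heading 315 -> 135
    -- iteration 4/4 --
    PU: pen up
    LT 180: heading 135 -> 315
  ]
  -- iteration 4/4 --
  RT 135: heading 315 -> 180
  FD 7: (0,-2.899) -> (-7,-2.899) [heading=180, move]
  REPEAT 4 [
    -- iteration 1/4 --
    PU: pen up
    LT 180: heading 180 -> 0
    -- iteration 2/4 --
    PU: pen up
    LT 180: heading 0 -> 180
    -- iteration 3/4 --
    PU: pen up
    LT 180: heading 180 -> 0
    -- iteration 4/4 --
    PU: pen up
    LT 180: heading 0 -> 180
  ]
]
Final: pos=(-7,-2.899), heading=180, 1 segment(s) drawn

Answer: 180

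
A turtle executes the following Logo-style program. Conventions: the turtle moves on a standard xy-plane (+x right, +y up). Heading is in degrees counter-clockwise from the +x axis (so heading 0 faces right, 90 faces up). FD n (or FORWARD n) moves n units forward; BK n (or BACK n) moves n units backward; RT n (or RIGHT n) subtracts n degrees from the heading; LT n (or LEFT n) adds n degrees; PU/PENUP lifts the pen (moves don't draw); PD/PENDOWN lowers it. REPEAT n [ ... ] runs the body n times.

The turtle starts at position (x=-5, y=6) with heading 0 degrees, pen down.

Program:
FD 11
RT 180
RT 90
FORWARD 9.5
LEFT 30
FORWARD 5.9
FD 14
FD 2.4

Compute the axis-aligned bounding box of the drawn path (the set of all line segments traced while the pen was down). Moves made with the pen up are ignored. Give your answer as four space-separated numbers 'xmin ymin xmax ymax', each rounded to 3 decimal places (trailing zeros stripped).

Executing turtle program step by step:
Start: pos=(-5,6), heading=0, pen down
FD 11: (-5,6) -> (6,6) [heading=0, draw]
RT 180: heading 0 -> 180
RT 90: heading 180 -> 90
FD 9.5: (6,6) -> (6,15.5) [heading=90, draw]
LT 30: heading 90 -> 120
FD 5.9: (6,15.5) -> (3.05,20.61) [heading=120, draw]
FD 14: (3.05,20.61) -> (-3.95,32.734) [heading=120, draw]
FD 2.4: (-3.95,32.734) -> (-5.15,34.812) [heading=120, draw]
Final: pos=(-5.15,34.812), heading=120, 5 segment(s) drawn

Segment endpoints: x in {-5.15, -5, -3.95, 3.05, 6, 6}, y in {6, 15.5, 20.61, 32.734, 34.812}
xmin=-5.15, ymin=6, xmax=6, ymax=34.812

Answer: -5.15 6 6 34.812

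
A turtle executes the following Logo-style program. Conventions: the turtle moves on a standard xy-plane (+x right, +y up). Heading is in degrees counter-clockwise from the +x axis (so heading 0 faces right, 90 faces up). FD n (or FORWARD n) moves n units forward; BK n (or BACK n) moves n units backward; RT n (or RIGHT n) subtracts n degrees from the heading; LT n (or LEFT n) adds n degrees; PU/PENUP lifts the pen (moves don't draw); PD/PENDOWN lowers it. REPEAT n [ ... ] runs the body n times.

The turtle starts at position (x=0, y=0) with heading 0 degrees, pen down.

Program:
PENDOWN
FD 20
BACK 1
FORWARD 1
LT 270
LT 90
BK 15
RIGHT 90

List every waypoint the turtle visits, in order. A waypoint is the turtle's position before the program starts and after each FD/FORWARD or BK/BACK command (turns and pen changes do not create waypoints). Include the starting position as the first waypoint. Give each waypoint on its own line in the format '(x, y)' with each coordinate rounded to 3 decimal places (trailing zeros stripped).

Executing turtle program step by step:
Start: pos=(0,0), heading=0, pen down
PD: pen down
FD 20: (0,0) -> (20,0) [heading=0, draw]
BK 1: (20,0) -> (19,0) [heading=0, draw]
FD 1: (19,0) -> (20,0) [heading=0, draw]
LT 270: heading 0 -> 270
LT 90: heading 270 -> 0
BK 15: (20,0) -> (5,0) [heading=0, draw]
RT 90: heading 0 -> 270
Final: pos=(5,0), heading=270, 4 segment(s) drawn
Waypoints (5 total):
(0, 0)
(20, 0)
(19, 0)
(20, 0)
(5, 0)

Answer: (0, 0)
(20, 0)
(19, 0)
(20, 0)
(5, 0)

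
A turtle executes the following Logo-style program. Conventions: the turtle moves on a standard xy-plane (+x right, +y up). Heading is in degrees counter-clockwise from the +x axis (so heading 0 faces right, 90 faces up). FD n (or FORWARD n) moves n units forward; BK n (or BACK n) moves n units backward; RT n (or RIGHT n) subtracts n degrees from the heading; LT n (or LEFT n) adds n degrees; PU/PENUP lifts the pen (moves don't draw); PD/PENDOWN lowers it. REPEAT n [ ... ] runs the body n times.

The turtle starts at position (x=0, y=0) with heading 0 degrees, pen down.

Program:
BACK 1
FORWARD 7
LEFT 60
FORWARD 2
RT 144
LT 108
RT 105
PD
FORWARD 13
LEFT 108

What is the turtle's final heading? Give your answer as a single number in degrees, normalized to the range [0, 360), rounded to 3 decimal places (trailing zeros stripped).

Executing turtle program step by step:
Start: pos=(0,0), heading=0, pen down
BK 1: (0,0) -> (-1,0) [heading=0, draw]
FD 7: (-1,0) -> (6,0) [heading=0, draw]
LT 60: heading 0 -> 60
FD 2: (6,0) -> (7,1.732) [heading=60, draw]
RT 144: heading 60 -> 276
LT 108: heading 276 -> 24
RT 105: heading 24 -> 279
PD: pen down
FD 13: (7,1.732) -> (9.034,-11.108) [heading=279, draw]
LT 108: heading 279 -> 27
Final: pos=(9.034,-11.108), heading=27, 4 segment(s) drawn

Answer: 27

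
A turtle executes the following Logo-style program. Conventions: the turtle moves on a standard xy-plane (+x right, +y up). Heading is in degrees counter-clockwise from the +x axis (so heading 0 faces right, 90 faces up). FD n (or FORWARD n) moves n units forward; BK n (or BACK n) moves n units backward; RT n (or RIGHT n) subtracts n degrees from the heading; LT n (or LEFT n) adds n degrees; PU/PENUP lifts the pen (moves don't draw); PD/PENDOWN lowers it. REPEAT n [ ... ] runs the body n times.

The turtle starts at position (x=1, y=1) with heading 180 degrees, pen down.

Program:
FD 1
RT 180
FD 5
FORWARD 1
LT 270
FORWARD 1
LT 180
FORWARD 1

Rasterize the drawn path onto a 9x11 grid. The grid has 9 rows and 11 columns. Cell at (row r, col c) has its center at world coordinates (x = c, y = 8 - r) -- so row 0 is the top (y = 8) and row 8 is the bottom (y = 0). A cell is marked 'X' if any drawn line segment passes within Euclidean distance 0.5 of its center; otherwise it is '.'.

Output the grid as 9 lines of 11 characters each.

Segment 0: (1,1) -> (0,1)
Segment 1: (0,1) -> (5,1)
Segment 2: (5,1) -> (6,1)
Segment 3: (6,1) -> (6,0)
Segment 4: (6,0) -> (6,1)

Answer: ...........
...........
...........
...........
...........
...........
...........
XXXXXXX....
......X....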